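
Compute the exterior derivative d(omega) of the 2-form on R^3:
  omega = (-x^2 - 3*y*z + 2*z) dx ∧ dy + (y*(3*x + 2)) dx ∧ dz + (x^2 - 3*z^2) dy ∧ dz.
d(omega) = (-x - 3*y) dx ∧ dy ∧ dz

For a 2-form omega = sum_{i<j} g_{ij} dx_i ∧ dx_j, the exterior derivative is
  d(omega) = sum_{i<j} d(g_{ij}) ∧ dx_i ∧ dx_j = sum_{i<j, k} (∂g_{ij}/∂x_k) dx_k ∧ dx_i ∧ dx_j.
Expand each term, using dx_k ∧ dx_i ∧ dx_j = sgn(permutation) dx_{(a)} ∧ dx_{(b)} ∧ dx_{(c)} with (a < b < c) sorted:
  d(-x^2 - 3*y*z + 2*z) includes (∂/∂z)(-x^2 - 3*y*z + 2*z) dz = (2 - 3*y) dz, which multiplied by dx ∧ dy gives (2 - 3*y) dx ∧ dy ∧ dz
  d(y*(3*x + 2)) includes (∂/∂y)(y*(3*x + 2)) dy = (3*x + 2) dy, which multiplied by dx ∧ dz gives (-3*x - 2) dx ∧ dy ∧ dz
  d(x^2 - 3*z^2) includes (∂/∂x)(x^2 - 3*z^2) dx = (2*x) dx, which multiplied by dy ∧ dz gives (2*x) dx ∧ dy ∧ dz
Collecting like 3-forms: d(omega) = (-x - 3*y) dx ∧ dy ∧ dz.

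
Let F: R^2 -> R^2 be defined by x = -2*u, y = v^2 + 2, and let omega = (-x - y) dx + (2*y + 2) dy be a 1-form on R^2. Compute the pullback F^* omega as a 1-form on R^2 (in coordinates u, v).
F^* omega = (-4*u + 2*v^2 + 4) du + (4*v*(v^2 + 3)) dv

Using F^*(f dg) = (f ∘ F) d(g ∘ F), substitute each coordinate x_i by F_i(u, v) in f_i, and replace dx_i by d F_i = (∂F_i/∂u) du + (∂F_i/∂v) dv.
  For the x component: f_1(F) = 2*u - v^2 - 2; d F_1 = (-2) du + (0) dv
  For the y component: f_2(F) = 2*v^2 + 6; d F_2 = (0) du + (2*v) dv
Combining and collecting du, dv coefficients:
  coeff of du: -4*u + 2*v^2 + 4
  coeff of dv: 4*v*(v^2 + 3)
F^* omega = (-4*u + 2*v^2 + 4) du + (4*v*(v^2 + 3)) dv.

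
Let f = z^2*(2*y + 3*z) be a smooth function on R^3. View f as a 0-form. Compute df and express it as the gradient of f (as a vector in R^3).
df = (0) dx + (2*z^2) dy + (z*(4*y + 9*z)) dz; grad f = (0, 2*z^2, z*(4*y + 9*z))

For a 0-form f, d f = (∂f/∂x) dx + (∂f/∂y) dy + (∂f/∂z) dz. The components of the vector representation are exactly the entries of grad f in Cartesian coordinates:
  ∂f/∂x = 0
  ∂f/∂y = 2*z^2
  ∂f/∂z = z*(4*y + 9*z).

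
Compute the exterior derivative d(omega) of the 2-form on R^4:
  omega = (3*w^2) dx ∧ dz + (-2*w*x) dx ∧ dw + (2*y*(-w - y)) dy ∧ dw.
d(omega) = (6*w) dx ∧ dz ∧ dw

For a 2-form omega = sum_{i<j} g_{ij} dx_i ∧ dx_j, the exterior derivative is
  d(omega) = sum_{i<j} d(g_{ij}) ∧ dx_i ∧ dx_j = sum_{i<j, k} (∂g_{ij}/∂x_k) dx_k ∧ dx_i ∧ dx_j.
Expand each term, using dx_k ∧ dx_i ∧ dx_j = sgn(permutation) dx_{(a)} ∧ dx_{(b)} ∧ dx_{(c)} with (a < b < c) sorted:
  d(3*w^2) includes (∂/∂w)(3*w^2) dw = (6*w) dw, which multiplied by dx ∧ dz gives (6*w) dx ∧ dz ∧ dw
Collecting like 3-forms: d(omega) = (6*w) dx ∧ dz ∧ dw.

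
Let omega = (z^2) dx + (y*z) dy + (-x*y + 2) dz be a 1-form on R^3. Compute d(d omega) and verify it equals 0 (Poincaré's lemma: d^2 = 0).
d(d omega) = 0

Step 1: d omega = sum_{i<j} (∂f_j/∂x_i - ∂f_i/∂x_j) dx_i ∧ dx_j:
  coeff of dx ∧ dy: 0
  coeff of dx ∧ dz: -y - 2*z
  coeff of dy ∧ dz: -x - y
Step 2: Apply d again to each 2-form coefficient. The only possible 3-form in R^3 is dx ∧ dy ∧ dz, with coefficient
  ∂(coeff of dy∧dz)/∂x - ∂(coeff of dx∧dz)/∂y + ∂(coeff of dx∧dy)/∂z
  = ∂/∂x (-x - y) - ∂/∂y (-y - 2*z) + ∂/∂z (0).
Each of these terms simplifies to sums of mixed partials that cancel in pairs. The result is 0 (by equality of mixed partials for smooth functions — Schwarz / Clairaut).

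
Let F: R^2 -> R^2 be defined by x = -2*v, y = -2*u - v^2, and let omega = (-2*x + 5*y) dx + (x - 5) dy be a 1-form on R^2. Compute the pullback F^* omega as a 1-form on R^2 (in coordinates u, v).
F^* omega = (4*v + 10) du + (20*u + 14*v^2 + 2*v) dv

Using F^*(f dg) = (f ∘ F) d(g ∘ F), substitute each coordinate x_i by F_i(u, v) in f_i, and replace dx_i by d F_i = (∂F_i/∂u) du + (∂F_i/∂v) dv.
  For the x component: f_1(F) = -10*u - 5*v^2 + 4*v; d F_1 = (0) du + (-2) dv
  For the y component: f_2(F) = -2*v - 5; d F_2 = (-2) du + (-2*v) dv
Combining and collecting du, dv coefficients:
  coeff of du: 4*v + 10
  coeff of dv: 20*u + 14*v^2 + 2*v
F^* omega = (4*v + 10) du + (20*u + 14*v^2 + 2*v) dv.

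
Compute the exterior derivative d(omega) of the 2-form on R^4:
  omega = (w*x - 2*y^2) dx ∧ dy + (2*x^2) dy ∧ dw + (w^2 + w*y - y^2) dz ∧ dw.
d(omega) = (5*x) dx ∧ dy ∧ dw + (w - 2*y) dy ∧ dz ∧ dw

For a 2-form omega = sum_{i<j} g_{ij} dx_i ∧ dx_j, the exterior derivative is
  d(omega) = sum_{i<j} d(g_{ij}) ∧ dx_i ∧ dx_j = sum_{i<j, k} (∂g_{ij}/∂x_k) dx_k ∧ dx_i ∧ dx_j.
Expand each term, using dx_k ∧ dx_i ∧ dx_j = sgn(permutation) dx_{(a)} ∧ dx_{(b)} ∧ dx_{(c)} with (a < b < c) sorted:
  d(w*x - 2*y^2) includes (∂/∂w)(w*x - 2*y^2) dw = (x) dw, which multiplied by dx ∧ dy gives (x) dx ∧ dy ∧ dw
  d(2*x^2) includes (∂/∂x)(2*x^2) dx = (4*x) dx, which multiplied by dy ∧ dw gives (4*x) dx ∧ dy ∧ dw
  d(w^2 + w*y - y^2) includes (∂/∂y)(w^2 + w*y - y^2) dy = (w - 2*y) dy, which multiplied by dz ∧ dw gives (w - 2*y) dy ∧ dz ∧ dw
Collecting like 3-forms: d(omega) = (5*x) dx ∧ dy ∧ dw + (w - 2*y) dy ∧ dz ∧ dw.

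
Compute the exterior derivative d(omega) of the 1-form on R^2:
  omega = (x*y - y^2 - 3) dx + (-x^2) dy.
d(omega) = (-3*x + 2*y) dx ∧ dy

For a 1-form omega = sum_i f_i dx_i, the exterior derivative is
  d(omega) = sum_{i < j} (∂f_j/∂x_i - ∂f_i/∂x_j) dx_i ∧ dx_j.
  coefficient of dx ∧ dy: ∂f_2/∂x - ∂f_1/∂y = ∂(-x^2)/∂x - ∂(x*y - y^2 - 3)/∂y = -3*x + 2*y
Assembling: d(omega) = (-3*x + 2*y) dx ∧ dy.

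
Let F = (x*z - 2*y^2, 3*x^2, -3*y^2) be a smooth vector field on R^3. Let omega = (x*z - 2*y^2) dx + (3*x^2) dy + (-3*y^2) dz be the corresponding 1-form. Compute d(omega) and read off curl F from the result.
d(omega) = (-6*y) dy ∧ dz + (x) dz ∧ dx + (6*x + 4*y) dx ∧ dy; curl F = (-6*y, x, 6*x + 4*y)

d omega = sum_{i<j} (∂f_j/∂x_i - ∂f_i/∂x_j) dx_i ∧ dx_j. Under the identification (dy ∧ dz, dz ∧ dx, dx ∧ dy) ↔ (e_x, e_y, e_z), the coefficients are exactly the components of curl F. Compute:
  ∂R/∂y - ∂Q/∂z = (-6*y) - (0) = -6*y
  ∂P/∂z - ∂R/∂x = (x) - (0) = x
  ∂Q/∂x - ∂P/∂y = (6*x) - (-4*y) = 6*x + 4*y.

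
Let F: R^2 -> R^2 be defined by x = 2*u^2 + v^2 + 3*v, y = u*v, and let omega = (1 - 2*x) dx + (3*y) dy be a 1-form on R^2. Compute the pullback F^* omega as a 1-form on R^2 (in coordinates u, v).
F^* omega = (u*(-16*u^2 - 5*v^2 - 24*v + 4)) du + (-5*u^2*v - 12*u^2 - 4*v^3 - 18*v^2 - 16*v + 3) dv

Using F^*(f dg) = (f ∘ F) d(g ∘ F), substitute each coordinate x_i by F_i(u, v) in f_i, and replace dx_i by d F_i = (∂F_i/∂u) du + (∂F_i/∂v) dv.
  For the x component: f_1(F) = -4*u^2 - 2*v^2 - 6*v + 1; d F_1 = (4*u) du + (2*v + 3) dv
  For the y component: f_2(F) = 3*u*v; d F_2 = (v) du + (u) dv
Combining and collecting du, dv coefficients:
  coeff of du: u*(-16*u^2 - 5*v^2 - 24*v + 4)
  coeff of dv: -5*u^2*v - 12*u^2 - 4*v^3 - 18*v^2 - 16*v + 3
F^* omega = (u*(-16*u^2 - 5*v^2 - 24*v + 4)) du + (-5*u^2*v - 12*u^2 - 4*v^3 - 18*v^2 - 16*v + 3) dv.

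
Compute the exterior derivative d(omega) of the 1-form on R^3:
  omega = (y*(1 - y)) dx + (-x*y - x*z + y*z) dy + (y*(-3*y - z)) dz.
d(omega) = (y - z - 1) dx ∧ dy + (x - 7*y - z) dy ∧ dz

For a 1-form omega = sum_i f_i dx_i, the exterior derivative is
  d(omega) = sum_{i < j} (∂f_j/∂x_i - ∂f_i/∂x_j) dx_i ∧ dx_j.
  coefficient of dx ∧ dy: ∂f_2/∂x - ∂f_1/∂y = ∂(-x*y - x*z + y*z)/∂x - ∂(y*(1 - y))/∂y = y - z - 1
  coefficient of dy ∧ dz: ∂f_3/∂y - ∂f_2/∂z = ∂(y*(-3*y - z))/∂y - ∂(-x*y - x*z + y*z)/∂z = x - 7*y - z
Assembling: d(omega) = (y - z - 1) dx ∧ dy + (x - 7*y - z) dy ∧ dz.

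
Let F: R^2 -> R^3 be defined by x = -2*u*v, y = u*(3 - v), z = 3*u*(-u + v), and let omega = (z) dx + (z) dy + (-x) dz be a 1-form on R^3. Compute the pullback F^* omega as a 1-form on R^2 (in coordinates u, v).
F^* omega = (3*u*(-u*v - 3*u - v^2 + 3*v)) du + (3*u^2*(3*u - v)) dv

Using F^*(f dg) = (f ∘ F) d(g ∘ F), substitute each coordinate x_i by F_i(u, v) in f_i, and replace dx_i by d F_i = (∂F_i/∂u) du + (∂F_i/∂v) dv.
  For the x component: f_1(F) = 3*u*(-u + v); d F_1 = (-2*v) du + (-2*u) dv
  For the y component: f_2(F) = 3*u*(-u + v); d F_2 = (3 - v) du + (-u) dv
  For the z component: f_3(F) = 2*u*v; d F_3 = (-6*u + 3*v) du + (3*u) dv
Combining and collecting du, dv coefficients:
  coeff of du: 3*u*(-u*v - 3*u - v^2 + 3*v)
  coeff of dv: 3*u^2*(3*u - v)
F^* omega = (3*u*(-u*v - 3*u - v^2 + 3*v)) du + (3*u^2*(3*u - v)) dv.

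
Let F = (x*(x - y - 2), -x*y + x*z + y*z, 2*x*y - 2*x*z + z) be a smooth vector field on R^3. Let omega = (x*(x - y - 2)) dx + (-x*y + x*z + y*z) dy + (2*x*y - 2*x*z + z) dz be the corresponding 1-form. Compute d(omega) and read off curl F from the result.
d(omega) = (x - y) dy ∧ dz + (-2*y + 2*z) dz ∧ dx + (x - y + z) dx ∧ dy; curl F = (x - y, -2*y + 2*z, x - y + z)

d omega = sum_{i<j} (∂f_j/∂x_i - ∂f_i/∂x_j) dx_i ∧ dx_j. Under the identification (dy ∧ dz, dz ∧ dx, dx ∧ dy) ↔ (e_x, e_y, e_z), the coefficients are exactly the components of curl F. Compute:
  ∂R/∂y - ∂Q/∂z = (2*x) - (x + y) = x - y
  ∂P/∂z - ∂R/∂x = (0) - (2*y - 2*z) = -2*y + 2*z
  ∂Q/∂x - ∂P/∂y = (-y + z) - (-x) = x - y + z.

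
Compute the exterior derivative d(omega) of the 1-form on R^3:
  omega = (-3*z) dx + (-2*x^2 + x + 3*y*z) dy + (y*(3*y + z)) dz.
d(omega) = (1 - 4*x) dx ∧ dy + (3) dx ∧ dz + (3*y + z) dy ∧ dz

For a 1-form omega = sum_i f_i dx_i, the exterior derivative is
  d(omega) = sum_{i < j} (∂f_j/∂x_i - ∂f_i/∂x_j) dx_i ∧ dx_j.
  coefficient of dx ∧ dy: ∂f_2/∂x - ∂f_1/∂y = ∂(-2*x^2 + x + 3*y*z)/∂x - ∂(-3*z)/∂y = 1 - 4*x
  coefficient of dx ∧ dz: ∂f_3/∂x - ∂f_1/∂z = ∂(y*(3*y + z))/∂x - ∂(-3*z)/∂z = 3
  coefficient of dy ∧ dz: ∂f_3/∂y - ∂f_2/∂z = ∂(y*(3*y + z))/∂y - ∂(-2*x^2 + x + 3*y*z)/∂z = 3*y + z
Assembling: d(omega) = (1 - 4*x) dx ∧ dy + (3) dx ∧ dz + (3*y + z) dy ∧ dz.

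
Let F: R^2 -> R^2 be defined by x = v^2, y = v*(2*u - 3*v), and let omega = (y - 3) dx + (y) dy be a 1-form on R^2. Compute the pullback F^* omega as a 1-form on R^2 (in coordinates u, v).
F^* omega = (v^2*(4*u - 6*v)) du + (2*v*(2*u^2 - 7*u*v + 6*v^2 - 3)) dv

Using F^*(f dg) = (f ∘ F) d(g ∘ F), substitute each coordinate x_i by F_i(u, v) in f_i, and replace dx_i by d F_i = (∂F_i/∂u) du + (∂F_i/∂v) dv.
  For the x component: f_1(F) = 2*u*v - 3*v^2 - 3; d F_1 = (0) du + (2*v) dv
  For the y component: f_2(F) = v*(2*u - 3*v); d F_2 = (2*v) du + (2*u - 6*v) dv
Combining and collecting du, dv coefficients:
  coeff of du: v^2*(4*u - 6*v)
  coeff of dv: 2*v*(2*u^2 - 7*u*v + 6*v^2 - 3)
F^* omega = (v^2*(4*u - 6*v)) du + (2*v*(2*u^2 - 7*u*v + 6*v^2 - 3)) dv.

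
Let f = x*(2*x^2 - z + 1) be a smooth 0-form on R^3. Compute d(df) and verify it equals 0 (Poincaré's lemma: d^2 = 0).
d(df) = 0

Step 1: df = sum_i (∂f/∂x_i) dx_i = (6*x^2 - z + 1) dx + (0) dy + (-x) dz.
Step 2: Apply d again. Using the 1-form formula, the coefficient of dx ∧ dy in d(df) is ∂^2 f/∂x ∂y - ∂^2 f/∂y ∂x = (0) - (0) = 0 (equality of mixed partials for smooth f).
Similarly for dx ∧ dz and dy ∧ dz — all coefficients vanish. So d(df) = 0.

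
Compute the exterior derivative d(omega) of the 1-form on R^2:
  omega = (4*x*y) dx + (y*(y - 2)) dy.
d(omega) = (-4*x) dx ∧ dy

For a 1-form omega = sum_i f_i dx_i, the exterior derivative is
  d(omega) = sum_{i < j} (∂f_j/∂x_i - ∂f_i/∂x_j) dx_i ∧ dx_j.
  coefficient of dx ∧ dy: ∂f_2/∂x - ∂f_1/∂y = ∂(y*(y - 2))/∂x - ∂(4*x*y)/∂y = -4*x
Assembling: d(omega) = (-4*x) dx ∧ dy.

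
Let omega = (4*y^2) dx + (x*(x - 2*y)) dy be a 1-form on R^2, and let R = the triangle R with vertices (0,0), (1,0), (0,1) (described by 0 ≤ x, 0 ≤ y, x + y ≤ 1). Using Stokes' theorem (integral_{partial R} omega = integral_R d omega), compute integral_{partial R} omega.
integral_(partial R) omega = -4/3

Stokes: integral_partial_R omega = integral_R d omega with d omega = (∂Q/∂x - ∂P/∂y) dx ∧ dy.
  ∂Q/∂x = 2*x - 2*y
  ∂P/∂y = 8*y
  integrand = ∂Q/∂x - ∂P/∂y = 2*x - 10*y.
Integrating over R: integral_0^1 integral_0^{1-x} (2*x - 10*y) dy dx = -4/3.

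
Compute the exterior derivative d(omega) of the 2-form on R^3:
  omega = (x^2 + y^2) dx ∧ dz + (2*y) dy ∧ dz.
d(omega) = (-2*y) dx ∧ dy ∧ dz

For a 2-form omega = sum_{i<j} g_{ij} dx_i ∧ dx_j, the exterior derivative is
  d(omega) = sum_{i<j} d(g_{ij}) ∧ dx_i ∧ dx_j = sum_{i<j, k} (∂g_{ij}/∂x_k) dx_k ∧ dx_i ∧ dx_j.
Expand each term, using dx_k ∧ dx_i ∧ dx_j = sgn(permutation) dx_{(a)} ∧ dx_{(b)} ∧ dx_{(c)} with (a < b < c) sorted:
  d(x^2 + y^2) includes (∂/∂y)(x^2 + y^2) dy = (2*y) dy, which multiplied by dx ∧ dz gives (-2*y) dx ∧ dy ∧ dz
Collecting like 3-forms: d(omega) = (-2*y) dx ∧ dy ∧ dz.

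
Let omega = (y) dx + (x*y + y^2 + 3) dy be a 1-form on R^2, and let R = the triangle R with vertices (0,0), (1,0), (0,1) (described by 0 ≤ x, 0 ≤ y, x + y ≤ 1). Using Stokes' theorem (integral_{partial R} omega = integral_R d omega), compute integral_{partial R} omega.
integral_(partial R) omega = -1/3

Stokes: integral_partial_R omega = integral_R d omega with d omega = (∂Q/∂x - ∂P/∂y) dx ∧ dy.
  ∂Q/∂x = y
  ∂P/∂y = 1
  integrand = ∂Q/∂x - ∂P/∂y = y - 1.
Integrating over R: integral_0^1 integral_0^{1-x} (y - 1) dy dx = -1/3.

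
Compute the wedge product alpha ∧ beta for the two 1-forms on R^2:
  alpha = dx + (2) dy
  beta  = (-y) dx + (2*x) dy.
alpha ∧ beta = (2*x + 2*y) dx ∧ dy

Distribute the wedge, using dx_i ∧ dx_j = -dx_j ∧ dx_i and dx_i ∧ dx_i = 0. For each pair (i, j) with i < j, the coefficient of dx_i ∧ dx_j in alpha ∧ beta is (alpha_i * beta_j - alpha_j * beta_i). Collecting: alpha ∧ beta = (2*x + 2*y) dx ∧ dy.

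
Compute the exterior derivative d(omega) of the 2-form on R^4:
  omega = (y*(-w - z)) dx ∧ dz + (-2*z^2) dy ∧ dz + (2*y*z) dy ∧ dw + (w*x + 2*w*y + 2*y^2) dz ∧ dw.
d(omega) = (w + z) dx ∧ dy ∧ dz + (w - y) dx ∧ dz ∧ dw + (2*w + 2*y) dy ∧ dz ∧ dw

For a 2-form omega = sum_{i<j} g_{ij} dx_i ∧ dx_j, the exterior derivative is
  d(omega) = sum_{i<j} d(g_{ij}) ∧ dx_i ∧ dx_j = sum_{i<j, k} (∂g_{ij}/∂x_k) dx_k ∧ dx_i ∧ dx_j.
Expand each term, using dx_k ∧ dx_i ∧ dx_j = sgn(permutation) dx_{(a)} ∧ dx_{(b)} ∧ dx_{(c)} with (a < b < c) sorted:
  d(y*(-w - z)) includes (∂/∂y)(y*(-w - z)) dy = (-w - z) dy, which multiplied by dx ∧ dz gives (w + z) dx ∧ dy ∧ dz
  d(y*(-w - z)) includes (∂/∂w)(y*(-w - z)) dw = (-y) dw, which multiplied by dx ∧ dz gives (-y) dx ∧ dz ∧ dw
  d(2*y*z) includes (∂/∂z)(2*y*z) dz = (2*y) dz, which multiplied by dy ∧ dw gives (-2*y) dy ∧ dz ∧ dw
  d(w*x + 2*w*y + 2*y^2) includes (∂/∂x)(w*x + 2*w*y + 2*y^2) dx = (w) dx, which multiplied by dz ∧ dw gives (w) dx ∧ dz ∧ dw
  d(w*x + 2*w*y + 2*y^2) includes (∂/∂y)(w*x + 2*w*y + 2*y^2) dy = (2*w + 4*y) dy, which multiplied by dz ∧ dw gives (2*w + 4*y) dy ∧ dz ∧ dw
Collecting like 3-forms: d(omega) = (w + z) dx ∧ dy ∧ dz + (w - y) dx ∧ dz ∧ dw + (2*w + 2*y) dy ∧ dz ∧ dw.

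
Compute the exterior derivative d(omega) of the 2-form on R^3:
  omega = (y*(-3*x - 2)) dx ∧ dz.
d(omega) = (3*x + 2) dx ∧ dy ∧ dz

For a 2-form omega = sum_{i<j} g_{ij} dx_i ∧ dx_j, the exterior derivative is
  d(omega) = sum_{i<j} d(g_{ij}) ∧ dx_i ∧ dx_j = sum_{i<j, k} (∂g_{ij}/∂x_k) dx_k ∧ dx_i ∧ dx_j.
Expand each term, using dx_k ∧ dx_i ∧ dx_j = sgn(permutation) dx_{(a)} ∧ dx_{(b)} ∧ dx_{(c)} with (a < b < c) sorted:
  d(y*(-3*x - 2)) includes (∂/∂y)(y*(-3*x - 2)) dy = (-3*x - 2) dy, which multiplied by dx ∧ dz gives (3*x + 2) dx ∧ dy ∧ dz
Collecting like 3-forms: d(omega) = (3*x + 2) dx ∧ dy ∧ dz.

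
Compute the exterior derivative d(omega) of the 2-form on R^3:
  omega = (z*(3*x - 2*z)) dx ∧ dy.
d(omega) = (3*x - 4*z) dx ∧ dy ∧ dz

For a 2-form omega = sum_{i<j} g_{ij} dx_i ∧ dx_j, the exterior derivative is
  d(omega) = sum_{i<j} d(g_{ij}) ∧ dx_i ∧ dx_j = sum_{i<j, k} (∂g_{ij}/∂x_k) dx_k ∧ dx_i ∧ dx_j.
Expand each term, using dx_k ∧ dx_i ∧ dx_j = sgn(permutation) dx_{(a)} ∧ dx_{(b)} ∧ dx_{(c)} with (a < b < c) sorted:
  d(z*(3*x - 2*z)) includes (∂/∂z)(z*(3*x - 2*z)) dz = (3*x - 4*z) dz, which multiplied by dx ∧ dy gives (3*x - 4*z) dx ∧ dy ∧ dz
Collecting like 3-forms: d(omega) = (3*x - 4*z) dx ∧ dy ∧ dz.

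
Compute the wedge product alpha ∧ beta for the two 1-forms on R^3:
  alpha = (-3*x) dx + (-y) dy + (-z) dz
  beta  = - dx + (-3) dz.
alpha ∧ beta = (9*x - z) dx ∧ dz + (-y) dx ∧ dy + (3*y) dy ∧ dz

Distribute the wedge, using dx_i ∧ dx_j = -dx_j ∧ dx_i and dx_i ∧ dx_i = 0. For each pair (i, j) with i < j, the coefficient of dx_i ∧ dx_j in alpha ∧ beta is (alpha_i * beta_j - alpha_j * beta_i). Collecting: alpha ∧ beta = (9*x - z) dx ∧ dz + (-y) dx ∧ dy + (3*y) dy ∧ dz.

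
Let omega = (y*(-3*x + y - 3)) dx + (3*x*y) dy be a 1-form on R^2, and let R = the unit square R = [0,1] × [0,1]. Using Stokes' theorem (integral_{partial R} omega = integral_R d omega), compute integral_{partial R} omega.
integral_(partial R) omega = 5

Stokes: integral_partial_R omega = integral_R d omega with d omega = (∂Q/∂x - ∂P/∂y) dx ∧ dy.
  ∂Q/∂x = 3*y
  ∂P/∂y = -3*x + 2*y - 3
  integrand = ∂Q/∂x - ∂P/∂y = 3*x + y + 3.
Integrating over R: integral_0^1 integral_0^1 (3*x + y + 3) dx dy = 5.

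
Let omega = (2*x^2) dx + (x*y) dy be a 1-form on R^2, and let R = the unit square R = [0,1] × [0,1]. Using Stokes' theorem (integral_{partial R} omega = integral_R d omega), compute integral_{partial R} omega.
integral_(partial R) omega = 1/2

Stokes: integral_partial_R omega = integral_R d omega with d omega = (∂Q/∂x - ∂P/∂y) dx ∧ dy.
  ∂Q/∂x = y
  ∂P/∂y = 0
  integrand = ∂Q/∂x - ∂P/∂y = y.
Integrating over R: integral_0^1 integral_0^1 (y) dx dy = 1/2.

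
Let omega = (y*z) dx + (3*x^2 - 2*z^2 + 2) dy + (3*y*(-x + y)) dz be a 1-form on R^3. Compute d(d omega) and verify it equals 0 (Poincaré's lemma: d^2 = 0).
d(d omega) = 0

Step 1: d omega = sum_{i<j} (∂f_j/∂x_i - ∂f_i/∂x_j) dx_i ∧ dx_j:
  coeff of dx ∧ dy: 6*x - z
  coeff of dx ∧ dz: -4*y
  coeff of dy ∧ dz: -3*x + 6*y + 4*z
Step 2: Apply d again to each 2-form coefficient. The only possible 3-form in R^3 is dx ∧ dy ∧ dz, with coefficient
  ∂(coeff of dy∧dz)/∂x - ∂(coeff of dx∧dz)/∂y + ∂(coeff of dx∧dy)/∂z
  = ∂/∂x (-3*x + 6*y + 4*z) - ∂/∂y (-4*y) + ∂/∂z (6*x - z).
Each of these terms simplifies to sums of mixed partials that cancel in pairs. The result is 0 (by equality of mixed partials for smooth functions — Schwarz / Clairaut).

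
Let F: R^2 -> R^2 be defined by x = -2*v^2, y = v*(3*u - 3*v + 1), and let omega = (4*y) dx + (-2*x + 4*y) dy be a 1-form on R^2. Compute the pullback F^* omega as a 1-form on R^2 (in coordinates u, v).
F^* omega = (v^2*(36*u - 24*v + 12)) du + (4*v*(9*u^2 - 36*u*v + 6*u + 24*v^2 - 12*v + 1)) dv

Using F^*(f dg) = (f ∘ F) d(g ∘ F), substitute each coordinate x_i by F_i(u, v) in f_i, and replace dx_i by d F_i = (∂F_i/∂u) du + (∂F_i/∂v) dv.
  For the x component: f_1(F) = 4*v*(3*u - 3*v + 1); d F_1 = (0) du + (-4*v) dv
  For the y component: f_2(F) = 4*v*(3*u - 2*v + 1); d F_2 = (3*v) du + (3*u - 6*v + 1) dv
Combining and collecting du, dv coefficients:
  coeff of du: v^2*(36*u - 24*v + 12)
  coeff of dv: 4*v*(9*u^2 - 36*u*v + 6*u + 24*v^2 - 12*v + 1)
F^* omega = (v^2*(36*u - 24*v + 12)) du + (4*v*(9*u^2 - 36*u*v + 6*u + 24*v^2 - 12*v + 1)) dv.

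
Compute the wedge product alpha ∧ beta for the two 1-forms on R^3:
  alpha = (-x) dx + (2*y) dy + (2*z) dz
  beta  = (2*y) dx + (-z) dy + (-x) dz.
alpha ∧ beta = (x*z - 4*y^2) dx ∧ dy + (x^2 - 4*y*z) dx ∧ dz + (-2*x*y + 2*z^2) dy ∧ dz

Distribute the wedge, using dx_i ∧ dx_j = -dx_j ∧ dx_i and dx_i ∧ dx_i = 0. For each pair (i, j) with i < j, the coefficient of dx_i ∧ dx_j in alpha ∧ beta is (alpha_i * beta_j - alpha_j * beta_i). Collecting: alpha ∧ beta = (x*z - 4*y^2) dx ∧ dy + (x^2 - 4*y*z) dx ∧ dz + (-2*x*y + 2*z^2) dy ∧ dz.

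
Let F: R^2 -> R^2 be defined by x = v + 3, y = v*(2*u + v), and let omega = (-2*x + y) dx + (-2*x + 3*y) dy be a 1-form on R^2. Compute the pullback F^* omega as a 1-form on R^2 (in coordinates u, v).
F^* omega = (2*v*(6*u*v + 3*v^2 - 2*v - 6)) du + (12*u^2*v + 18*u*v^2 - 2*u*v - 12*u + 6*v^3 - 3*v^2 - 14*v - 6) dv

Using F^*(f dg) = (f ∘ F) d(g ∘ F), substitute each coordinate x_i by F_i(u, v) in f_i, and replace dx_i by d F_i = (∂F_i/∂u) du + (∂F_i/∂v) dv.
  For the x component: f_1(F) = 2*u*v + v^2 - 2*v - 6; d F_1 = (0) du + (1) dv
  For the y component: f_2(F) = 6*u*v + 3*v^2 - 2*v - 6; d F_2 = (2*v) du + (2*u + 2*v) dv
Combining and collecting du, dv coefficients:
  coeff of du: 2*v*(6*u*v + 3*v^2 - 2*v - 6)
  coeff of dv: 12*u^2*v + 18*u*v^2 - 2*u*v - 12*u + 6*v^3 - 3*v^2 - 14*v - 6
F^* omega = (2*v*(6*u*v + 3*v^2 - 2*v - 6)) du + (12*u^2*v + 18*u*v^2 - 2*u*v - 12*u + 6*v^3 - 3*v^2 - 14*v - 6) dv.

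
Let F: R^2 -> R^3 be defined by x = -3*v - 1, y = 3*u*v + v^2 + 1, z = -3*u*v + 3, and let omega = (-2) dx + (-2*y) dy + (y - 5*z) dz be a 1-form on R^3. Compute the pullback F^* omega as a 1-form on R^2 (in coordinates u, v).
F^* omega = (9*v*(-8*u*v - v^2 + 4)) du + (-72*u^2*v - 21*u*v^2 + 36*u - 4*v^3 - 4*v + 6) dv

Using F^*(f dg) = (f ∘ F) d(g ∘ F), substitute each coordinate x_i by F_i(u, v) in f_i, and replace dx_i by d F_i = (∂F_i/∂u) du + (∂F_i/∂v) dv.
  For the x component: f_1(F) = -2; d F_1 = (0) du + (-3) dv
  For the y component: f_2(F) = -6*u*v - 2*v^2 - 2; d F_2 = (3*v) du + (3*u + 2*v) dv
  For the z component: f_3(F) = 18*u*v + v^2 - 14; d F_3 = (-3*v) du + (-3*u) dv
Combining and collecting du, dv coefficients:
  coeff of du: 9*v*(-8*u*v - v^2 + 4)
  coeff of dv: -72*u^2*v - 21*u*v^2 + 36*u - 4*v^3 - 4*v + 6
F^* omega = (9*v*(-8*u*v - v^2 + 4)) du + (-72*u^2*v - 21*u*v^2 + 36*u - 4*v^3 - 4*v + 6) dv.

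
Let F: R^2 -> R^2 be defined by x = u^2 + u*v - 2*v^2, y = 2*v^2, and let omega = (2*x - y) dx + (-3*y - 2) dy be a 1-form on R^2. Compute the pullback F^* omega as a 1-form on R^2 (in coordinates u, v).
F^* omega = (4*u^3 + 6*u^2*v - 10*u*v^2 - 6*v^3) du + (2*u^3 - 6*u^2*v - 14*u*v^2 - 8*v) dv

Using F^*(f dg) = (f ∘ F) d(g ∘ F), substitute each coordinate x_i by F_i(u, v) in f_i, and replace dx_i by d F_i = (∂F_i/∂u) du + (∂F_i/∂v) dv.
  For the x component: f_1(F) = 2*u^2 + 2*u*v - 6*v^2; d F_1 = (2*u + v) du + (u - 4*v) dv
  For the y component: f_2(F) = -6*v^2 - 2; d F_2 = (0) du + (4*v) dv
Combining and collecting du, dv coefficients:
  coeff of du: 4*u^3 + 6*u^2*v - 10*u*v^2 - 6*v^3
  coeff of dv: 2*u^3 - 6*u^2*v - 14*u*v^2 - 8*v
F^* omega = (4*u^3 + 6*u^2*v - 10*u*v^2 - 6*v^3) du + (2*u^3 - 6*u^2*v - 14*u*v^2 - 8*v) dv.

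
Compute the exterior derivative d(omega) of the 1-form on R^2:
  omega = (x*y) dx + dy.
d(omega) = (-x) dx ∧ dy

For a 1-form omega = sum_i f_i dx_i, the exterior derivative is
  d(omega) = sum_{i < j} (∂f_j/∂x_i - ∂f_i/∂x_j) dx_i ∧ dx_j.
  coefficient of dx ∧ dy: ∂f_2/∂x - ∂f_1/∂y = ∂(1)/∂x - ∂(x*y)/∂y = -x
Assembling: d(omega) = (-x) dx ∧ dy.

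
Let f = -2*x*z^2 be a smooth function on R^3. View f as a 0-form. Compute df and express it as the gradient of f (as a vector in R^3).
df = (-2*z^2) dx + (0) dy + (-4*x*z) dz; grad f = (-2*z^2, 0, -4*x*z)

For a 0-form f, d f = (∂f/∂x) dx + (∂f/∂y) dy + (∂f/∂z) dz. The components of the vector representation are exactly the entries of grad f in Cartesian coordinates:
  ∂f/∂x = -2*z^2
  ∂f/∂y = 0
  ∂f/∂z = -4*x*z.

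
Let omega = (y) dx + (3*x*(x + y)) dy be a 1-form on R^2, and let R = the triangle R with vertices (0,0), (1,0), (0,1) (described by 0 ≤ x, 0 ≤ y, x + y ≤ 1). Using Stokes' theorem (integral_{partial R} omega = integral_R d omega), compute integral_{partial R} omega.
integral_(partial R) omega = 1

Stokes: integral_partial_R omega = integral_R d omega with d omega = (∂Q/∂x - ∂P/∂y) dx ∧ dy.
  ∂Q/∂x = 6*x + 3*y
  ∂P/∂y = 1
  integrand = ∂Q/∂x - ∂P/∂y = 6*x + 3*y - 1.
Integrating over R: integral_0^1 integral_0^{1-x} (6*x + 3*y - 1) dy dx = 1.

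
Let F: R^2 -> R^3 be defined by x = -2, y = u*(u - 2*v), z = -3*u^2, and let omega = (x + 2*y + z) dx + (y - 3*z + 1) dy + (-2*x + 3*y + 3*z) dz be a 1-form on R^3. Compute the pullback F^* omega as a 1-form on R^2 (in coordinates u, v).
F^* omega = (56*u^3 + 12*u^2*v + 4*u*v^2 - 22*u - 2*v) du + (2*u*(-10*u^2 + 2*u*v - 1)) dv

Using F^*(f dg) = (f ∘ F) d(g ∘ F), substitute each coordinate x_i by F_i(u, v) in f_i, and replace dx_i by d F_i = (∂F_i/∂u) du + (∂F_i/∂v) dv.
  For the x component: f_1(F) = -u^2 - 4*u*v - 2; d F_1 = (0) du + (0) dv
  For the y component: f_2(F) = 10*u^2 - 2*u*v + 1; d F_2 = (2*u - 2*v) du + (-2*u) dv
  For the z component: f_3(F) = -6*u^2 - 6*u*v + 4; d F_3 = (-6*u) du + (0) dv
Combining and collecting du, dv coefficients:
  coeff of du: 56*u^3 + 12*u^2*v + 4*u*v^2 - 22*u - 2*v
  coeff of dv: 2*u*(-10*u^2 + 2*u*v - 1)
F^* omega = (56*u^3 + 12*u^2*v + 4*u*v^2 - 22*u - 2*v) du + (2*u*(-10*u^2 + 2*u*v - 1)) dv.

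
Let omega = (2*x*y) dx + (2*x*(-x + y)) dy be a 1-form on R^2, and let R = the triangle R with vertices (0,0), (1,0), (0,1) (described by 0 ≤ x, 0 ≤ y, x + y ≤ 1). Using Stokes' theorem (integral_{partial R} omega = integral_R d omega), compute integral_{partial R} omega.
integral_(partial R) omega = -2/3

Stokes: integral_partial_R omega = integral_R d omega with d omega = (∂Q/∂x - ∂P/∂y) dx ∧ dy.
  ∂Q/∂x = -4*x + 2*y
  ∂P/∂y = 2*x
  integrand = ∂Q/∂x - ∂P/∂y = -6*x + 2*y.
Integrating over R: integral_0^1 integral_0^{1-x} (-6*x + 2*y) dy dx = -2/3.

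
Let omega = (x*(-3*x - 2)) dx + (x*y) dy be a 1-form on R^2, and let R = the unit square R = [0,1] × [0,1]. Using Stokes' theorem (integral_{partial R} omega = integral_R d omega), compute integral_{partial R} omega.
integral_(partial R) omega = 1/2

Stokes: integral_partial_R omega = integral_R d omega with d omega = (∂Q/∂x - ∂P/∂y) dx ∧ dy.
  ∂Q/∂x = y
  ∂P/∂y = 0
  integrand = ∂Q/∂x - ∂P/∂y = y.
Integrating over R: integral_0^1 integral_0^1 (y) dx dy = 1/2.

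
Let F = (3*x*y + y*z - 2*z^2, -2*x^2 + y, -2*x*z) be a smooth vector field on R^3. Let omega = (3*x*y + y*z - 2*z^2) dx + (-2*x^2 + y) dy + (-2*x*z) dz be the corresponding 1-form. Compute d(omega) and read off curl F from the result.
d(omega) = (0) dy ∧ dz + (y - 2*z) dz ∧ dx + (-7*x - z) dx ∧ dy; curl F = (0, y - 2*z, -7*x - z)

d omega = sum_{i<j} (∂f_j/∂x_i - ∂f_i/∂x_j) dx_i ∧ dx_j. Under the identification (dy ∧ dz, dz ∧ dx, dx ∧ dy) ↔ (e_x, e_y, e_z), the coefficients are exactly the components of curl F. Compute:
  ∂R/∂y - ∂Q/∂z = (0) - (0) = 0
  ∂P/∂z - ∂R/∂x = (y - 4*z) - (-2*z) = y - 2*z
  ∂Q/∂x - ∂P/∂y = (-4*x) - (3*x + z) = -7*x - z.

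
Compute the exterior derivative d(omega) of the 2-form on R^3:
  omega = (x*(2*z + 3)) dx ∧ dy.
d(omega) = (2*x) dx ∧ dy ∧ dz

For a 2-form omega = sum_{i<j} g_{ij} dx_i ∧ dx_j, the exterior derivative is
  d(omega) = sum_{i<j} d(g_{ij}) ∧ dx_i ∧ dx_j = sum_{i<j, k} (∂g_{ij}/∂x_k) dx_k ∧ dx_i ∧ dx_j.
Expand each term, using dx_k ∧ dx_i ∧ dx_j = sgn(permutation) dx_{(a)} ∧ dx_{(b)} ∧ dx_{(c)} with (a < b < c) sorted:
  d(x*(2*z + 3)) includes (∂/∂z)(x*(2*z + 3)) dz = (2*x) dz, which multiplied by dx ∧ dy gives (2*x) dx ∧ dy ∧ dz
Collecting like 3-forms: d(omega) = (2*x) dx ∧ dy ∧ dz.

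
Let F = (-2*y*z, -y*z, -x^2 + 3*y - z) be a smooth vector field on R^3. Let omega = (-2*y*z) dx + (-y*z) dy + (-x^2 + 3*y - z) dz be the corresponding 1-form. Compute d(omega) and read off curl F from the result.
d(omega) = (y + 3) dy ∧ dz + (2*x - 2*y) dz ∧ dx + (2*z) dx ∧ dy; curl F = (y + 3, 2*x - 2*y, 2*z)

d omega = sum_{i<j} (∂f_j/∂x_i - ∂f_i/∂x_j) dx_i ∧ dx_j. Under the identification (dy ∧ dz, dz ∧ dx, dx ∧ dy) ↔ (e_x, e_y, e_z), the coefficients are exactly the components of curl F. Compute:
  ∂R/∂y - ∂Q/∂z = (3) - (-y) = y + 3
  ∂P/∂z - ∂R/∂x = (-2*y) - (-2*x) = 2*x - 2*y
  ∂Q/∂x - ∂P/∂y = (0) - (-2*z) = 2*z.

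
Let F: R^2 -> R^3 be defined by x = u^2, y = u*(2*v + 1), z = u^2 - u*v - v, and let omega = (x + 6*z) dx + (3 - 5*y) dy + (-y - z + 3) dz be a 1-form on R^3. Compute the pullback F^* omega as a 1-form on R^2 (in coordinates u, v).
F^* omega = (12*u^3 - 13*u^2*v - 2*u^2 - 19*u*v^2 - 29*u*v + u - v^2 + 3*v + 3) du + (u^3 - 19*u^2*v - 8*u^2 + 4*u - v - 3) dv

Using F^*(f dg) = (f ∘ F) d(g ∘ F), substitute each coordinate x_i by F_i(u, v) in f_i, and replace dx_i by d F_i = (∂F_i/∂u) du + (∂F_i/∂v) dv.
  For the x component: f_1(F) = 7*u^2 - 6*u*v - 6*v; d F_1 = (2*u) du + (0) dv
  For the y component: f_2(F) = -10*u*v - 5*u + 3; d F_2 = (2*v + 1) du + (2*u) dv
  For the z component: f_3(F) = -u^2 - u*v - u + v + 3; d F_3 = (2*u - v) du + (-u - 1) dv
Combining and collecting du, dv coefficients:
  coeff of du: 12*u^3 - 13*u^2*v - 2*u^2 - 19*u*v^2 - 29*u*v + u - v^2 + 3*v + 3
  coeff of dv: u^3 - 19*u^2*v - 8*u^2 + 4*u - v - 3
F^* omega = (12*u^3 - 13*u^2*v - 2*u^2 - 19*u*v^2 - 29*u*v + u - v^2 + 3*v + 3) du + (u^3 - 19*u^2*v - 8*u^2 + 4*u - v - 3) dv.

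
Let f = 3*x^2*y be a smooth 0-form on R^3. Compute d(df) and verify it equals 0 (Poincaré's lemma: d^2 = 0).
d(df) = 0

Step 1: df = sum_i (∂f/∂x_i) dx_i = (6*x*y) dx + (3*x^2) dy + (0) dz.
Step 2: Apply d again. Using the 1-form formula, the coefficient of dx ∧ dy in d(df) is ∂^2 f/∂x ∂y - ∂^2 f/∂y ∂x = (6*x) - (6*x) = 0 (equality of mixed partials for smooth f).
Similarly for dx ∧ dz and dy ∧ dz — all coefficients vanish. So d(df) = 0.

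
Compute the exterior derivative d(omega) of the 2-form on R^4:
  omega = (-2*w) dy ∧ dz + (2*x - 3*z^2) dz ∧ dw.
d(omega) = (-2) dy ∧ dz ∧ dw + (2) dx ∧ dz ∧ dw

For a 2-form omega = sum_{i<j} g_{ij} dx_i ∧ dx_j, the exterior derivative is
  d(omega) = sum_{i<j} d(g_{ij}) ∧ dx_i ∧ dx_j = sum_{i<j, k} (∂g_{ij}/∂x_k) dx_k ∧ dx_i ∧ dx_j.
Expand each term, using dx_k ∧ dx_i ∧ dx_j = sgn(permutation) dx_{(a)} ∧ dx_{(b)} ∧ dx_{(c)} with (a < b < c) sorted:
  d(-2*w) includes (∂/∂w)(-2*w) dw = (-2) dw, which multiplied by dy ∧ dz gives (-2) dy ∧ dz ∧ dw
  d(2*x - 3*z^2) includes (∂/∂x)(2*x - 3*z^2) dx = (2) dx, which multiplied by dz ∧ dw gives (2) dx ∧ dz ∧ dw
Collecting like 3-forms: d(omega) = (-2) dy ∧ dz ∧ dw + (2) dx ∧ dz ∧ dw.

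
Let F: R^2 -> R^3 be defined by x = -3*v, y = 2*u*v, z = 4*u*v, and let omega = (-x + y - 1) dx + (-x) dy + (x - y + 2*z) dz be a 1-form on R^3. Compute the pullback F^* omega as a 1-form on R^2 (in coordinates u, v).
F^* omega = (v^2*(24*u - 6)) du + (24*u^2*v - 12*u*v - 9*v + 3) dv

Using F^*(f dg) = (f ∘ F) d(g ∘ F), substitute each coordinate x_i by F_i(u, v) in f_i, and replace dx_i by d F_i = (∂F_i/∂u) du + (∂F_i/∂v) dv.
  For the x component: f_1(F) = 2*u*v + 3*v - 1; d F_1 = (0) du + (-3) dv
  For the y component: f_2(F) = 3*v; d F_2 = (2*v) du + (2*u) dv
  For the z component: f_3(F) = 3*v*(2*u - 1); d F_3 = (4*v) du + (4*u) dv
Combining and collecting du, dv coefficients:
  coeff of du: v^2*(24*u - 6)
  coeff of dv: 24*u^2*v - 12*u*v - 9*v + 3
F^* omega = (v^2*(24*u - 6)) du + (24*u^2*v - 12*u*v - 9*v + 3) dv.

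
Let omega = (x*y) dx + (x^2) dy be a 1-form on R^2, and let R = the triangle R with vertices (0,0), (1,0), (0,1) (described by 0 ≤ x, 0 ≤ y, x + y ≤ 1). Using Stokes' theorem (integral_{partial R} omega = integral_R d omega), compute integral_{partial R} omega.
integral_(partial R) omega = 1/6

Stokes: integral_partial_R omega = integral_R d omega with d omega = (∂Q/∂x - ∂P/∂y) dx ∧ dy.
  ∂Q/∂x = 2*x
  ∂P/∂y = x
  integrand = ∂Q/∂x - ∂P/∂y = x.
Integrating over R: integral_0^1 integral_0^{1-x} (x) dy dx = 1/6.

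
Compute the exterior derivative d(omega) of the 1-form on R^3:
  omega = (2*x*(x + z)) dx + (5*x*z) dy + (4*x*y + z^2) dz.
d(omega) = (5*z) dx ∧ dy + (-2*x + 4*y) dx ∧ dz + (-x) dy ∧ dz

For a 1-form omega = sum_i f_i dx_i, the exterior derivative is
  d(omega) = sum_{i < j} (∂f_j/∂x_i - ∂f_i/∂x_j) dx_i ∧ dx_j.
  coefficient of dx ∧ dy: ∂f_2/∂x - ∂f_1/∂y = ∂(5*x*z)/∂x - ∂(2*x*(x + z))/∂y = 5*z
  coefficient of dx ∧ dz: ∂f_3/∂x - ∂f_1/∂z = ∂(4*x*y + z^2)/∂x - ∂(2*x*(x + z))/∂z = -2*x + 4*y
  coefficient of dy ∧ dz: ∂f_3/∂y - ∂f_2/∂z = ∂(4*x*y + z^2)/∂y - ∂(5*x*z)/∂z = -x
Assembling: d(omega) = (5*z) dx ∧ dy + (-2*x + 4*y) dx ∧ dz + (-x) dy ∧ dz.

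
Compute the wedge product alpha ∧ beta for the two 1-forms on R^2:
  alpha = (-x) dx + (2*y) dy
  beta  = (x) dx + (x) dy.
alpha ∧ beta = (-x*(x + 2*y)) dx ∧ dy

Distribute the wedge, using dx_i ∧ dx_j = -dx_j ∧ dx_i and dx_i ∧ dx_i = 0. For each pair (i, j) with i < j, the coefficient of dx_i ∧ dx_j in alpha ∧ beta is (alpha_i * beta_j - alpha_j * beta_i). Collecting: alpha ∧ beta = (-x*(x + 2*y)) dx ∧ dy.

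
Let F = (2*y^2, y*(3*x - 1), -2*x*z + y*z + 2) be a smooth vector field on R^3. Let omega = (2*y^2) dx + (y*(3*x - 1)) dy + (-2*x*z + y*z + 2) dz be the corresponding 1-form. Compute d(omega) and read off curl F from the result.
d(omega) = (z) dy ∧ dz + (2*z) dz ∧ dx + (-y) dx ∧ dy; curl F = (z, 2*z, -y)

d omega = sum_{i<j} (∂f_j/∂x_i - ∂f_i/∂x_j) dx_i ∧ dx_j. Under the identification (dy ∧ dz, dz ∧ dx, dx ∧ dy) ↔ (e_x, e_y, e_z), the coefficients are exactly the components of curl F. Compute:
  ∂R/∂y - ∂Q/∂z = (z) - (0) = z
  ∂P/∂z - ∂R/∂x = (0) - (-2*z) = 2*z
  ∂Q/∂x - ∂P/∂y = (3*y) - (4*y) = -y.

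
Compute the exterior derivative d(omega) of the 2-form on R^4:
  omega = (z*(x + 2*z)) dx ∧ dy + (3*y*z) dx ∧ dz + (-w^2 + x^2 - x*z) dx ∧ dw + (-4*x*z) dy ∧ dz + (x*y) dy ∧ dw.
d(omega) = (x - 3*z) dx ∧ dy ∧ dz + (x) dx ∧ dz ∧ dw + (y) dx ∧ dy ∧ dw

For a 2-form omega = sum_{i<j} g_{ij} dx_i ∧ dx_j, the exterior derivative is
  d(omega) = sum_{i<j} d(g_{ij}) ∧ dx_i ∧ dx_j = sum_{i<j, k} (∂g_{ij}/∂x_k) dx_k ∧ dx_i ∧ dx_j.
Expand each term, using dx_k ∧ dx_i ∧ dx_j = sgn(permutation) dx_{(a)} ∧ dx_{(b)} ∧ dx_{(c)} with (a < b < c) sorted:
  d(z*(x + 2*z)) includes (∂/∂z)(z*(x + 2*z)) dz = (x + 4*z) dz, which multiplied by dx ∧ dy gives (x + 4*z) dx ∧ dy ∧ dz
  d(3*y*z) includes (∂/∂y)(3*y*z) dy = (3*z) dy, which multiplied by dx ∧ dz gives (-3*z) dx ∧ dy ∧ dz
  d(-w^2 + x^2 - x*z) includes (∂/∂z)(-w^2 + x^2 - x*z) dz = (-x) dz, which multiplied by dx ∧ dw gives (x) dx ∧ dz ∧ dw
  d(-4*x*z) includes (∂/∂x)(-4*x*z) dx = (-4*z) dx, which multiplied by dy ∧ dz gives (-4*z) dx ∧ dy ∧ dz
  d(x*y) includes (∂/∂x)(x*y) dx = (y) dx, which multiplied by dy ∧ dw gives (y) dx ∧ dy ∧ dw
Collecting like 3-forms: d(omega) = (x - 3*z) dx ∧ dy ∧ dz + (x) dx ∧ dz ∧ dw + (y) dx ∧ dy ∧ dw.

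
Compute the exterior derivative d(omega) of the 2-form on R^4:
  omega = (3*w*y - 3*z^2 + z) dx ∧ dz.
d(omega) = (-3*w) dx ∧ dy ∧ dz + (3*y) dx ∧ dz ∧ dw

For a 2-form omega = sum_{i<j} g_{ij} dx_i ∧ dx_j, the exterior derivative is
  d(omega) = sum_{i<j} d(g_{ij}) ∧ dx_i ∧ dx_j = sum_{i<j, k} (∂g_{ij}/∂x_k) dx_k ∧ dx_i ∧ dx_j.
Expand each term, using dx_k ∧ dx_i ∧ dx_j = sgn(permutation) dx_{(a)} ∧ dx_{(b)} ∧ dx_{(c)} with (a < b < c) sorted:
  d(3*w*y - 3*z^2 + z) includes (∂/∂y)(3*w*y - 3*z^2 + z) dy = (3*w) dy, which multiplied by dx ∧ dz gives (-3*w) dx ∧ dy ∧ dz
  d(3*w*y - 3*z^2 + z) includes (∂/∂w)(3*w*y - 3*z^2 + z) dw = (3*y) dw, which multiplied by dx ∧ dz gives (3*y) dx ∧ dz ∧ dw
Collecting like 3-forms: d(omega) = (-3*w) dx ∧ dy ∧ dz + (3*y) dx ∧ dz ∧ dw.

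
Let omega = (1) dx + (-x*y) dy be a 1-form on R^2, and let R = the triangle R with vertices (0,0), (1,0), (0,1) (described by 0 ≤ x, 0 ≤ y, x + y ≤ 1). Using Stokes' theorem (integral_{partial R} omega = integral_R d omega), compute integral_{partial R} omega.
integral_(partial R) omega = -1/6

Stokes: integral_partial_R omega = integral_R d omega with d omega = (∂Q/∂x - ∂P/∂y) dx ∧ dy.
  ∂Q/∂x = -y
  ∂P/∂y = 0
  integrand = ∂Q/∂x - ∂P/∂y = -y.
Integrating over R: integral_0^1 integral_0^{1-x} (-y) dy dx = -1/6.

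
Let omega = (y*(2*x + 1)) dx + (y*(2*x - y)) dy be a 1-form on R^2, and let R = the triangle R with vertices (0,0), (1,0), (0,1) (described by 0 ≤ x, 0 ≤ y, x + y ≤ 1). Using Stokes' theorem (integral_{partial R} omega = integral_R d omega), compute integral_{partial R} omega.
integral_(partial R) omega = -1/2

Stokes: integral_partial_R omega = integral_R d omega with d omega = (∂Q/∂x - ∂P/∂y) dx ∧ dy.
  ∂Q/∂x = 2*y
  ∂P/∂y = 2*x + 1
  integrand = ∂Q/∂x - ∂P/∂y = -2*x + 2*y - 1.
Integrating over R: integral_0^1 integral_0^{1-x} (-2*x + 2*y - 1) dy dx = -1/2.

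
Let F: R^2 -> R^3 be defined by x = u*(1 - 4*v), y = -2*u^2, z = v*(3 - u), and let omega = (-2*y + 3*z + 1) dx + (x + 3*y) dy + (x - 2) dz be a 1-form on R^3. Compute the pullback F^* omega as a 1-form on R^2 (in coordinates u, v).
F^* omega = (24*u^3 + 16*u*v^2 - 4*u*v - 36*v^2 + 7*v + 1) du + (-16*u^3 + 16*u^2*v - u^2 - 48*u*v + u - 6) dv

Using F^*(f dg) = (f ∘ F) d(g ∘ F), substitute each coordinate x_i by F_i(u, v) in f_i, and replace dx_i by d F_i = (∂F_i/∂u) du + (∂F_i/∂v) dv.
  For the x component: f_1(F) = 4*u^2 - 3*u*v + 9*v + 1; d F_1 = (1 - 4*v) du + (-4*u) dv
  For the y component: f_2(F) = u*(-6*u - 4*v + 1); d F_2 = (-4*u) du + (0) dv
  For the z component: f_3(F) = -4*u*v + u - 2; d F_3 = (-v) du + (3 - u) dv
Combining and collecting du, dv coefficients:
  coeff of du: 24*u^3 + 16*u*v^2 - 4*u*v - 36*v^2 + 7*v + 1
  coeff of dv: -16*u^3 + 16*u^2*v - u^2 - 48*u*v + u - 6
F^* omega = (24*u^3 + 16*u*v^2 - 4*u*v - 36*v^2 + 7*v + 1) du + (-16*u^3 + 16*u^2*v - u^2 - 48*u*v + u - 6) dv.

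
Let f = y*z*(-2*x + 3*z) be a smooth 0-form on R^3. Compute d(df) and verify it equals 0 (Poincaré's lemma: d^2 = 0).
d(df) = 0

Step 1: df = sum_i (∂f/∂x_i) dx_i = (-2*y*z) dx + (z*(-2*x + 3*z)) dy + (2*y*(-x + 3*z)) dz.
Step 2: Apply d again. Using the 1-form formula, the coefficient of dx ∧ dy in d(df) is ∂^2 f/∂x ∂y - ∂^2 f/∂y ∂x = (-2*z) - (-2*z) = 0 (equality of mixed partials for smooth f).
Similarly for dx ∧ dz and dy ∧ dz — all coefficients vanish. So d(df) = 0.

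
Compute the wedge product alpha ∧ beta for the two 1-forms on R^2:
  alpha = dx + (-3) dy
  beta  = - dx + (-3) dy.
alpha ∧ beta = (-6) dx ∧ dy

Distribute the wedge, using dx_i ∧ dx_j = -dx_j ∧ dx_i and dx_i ∧ dx_i = 0. For each pair (i, j) with i < j, the coefficient of dx_i ∧ dx_j in alpha ∧ beta is (alpha_i * beta_j - alpha_j * beta_i). Collecting: alpha ∧ beta = (-6) dx ∧ dy.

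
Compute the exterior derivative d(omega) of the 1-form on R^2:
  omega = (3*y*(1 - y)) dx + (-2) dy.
d(omega) = (6*y - 3) dx ∧ dy

For a 1-form omega = sum_i f_i dx_i, the exterior derivative is
  d(omega) = sum_{i < j} (∂f_j/∂x_i - ∂f_i/∂x_j) dx_i ∧ dx_j.
  coefficient of dx ∧ dy: ∂f_2/∂x - ∂f_1/∂y = ∂(-2)/∂x - ∂(3*y*(1 - y))/∂y = 6*y - 3
Assembling: d(omega) = (6*y - 3) dx ∧ dy.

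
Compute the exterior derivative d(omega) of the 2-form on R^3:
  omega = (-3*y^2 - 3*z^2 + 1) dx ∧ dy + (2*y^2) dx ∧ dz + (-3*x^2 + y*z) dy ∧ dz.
d(omega) = (-6*x - 4*y - 6*z) dx ∧ dy ∧ dz

For a 2-form omega = sum_{i<j} g_{ij} dx_i ∧ dx_j, the exterior derivative is
  d(omega) = sum_{i<j} d(g_{ij}) ∧ dx_i ∧ dx_j = sum_{i<j, k} (∂g_{ij}/∂x_k) dx_k ∧ dx_i ∧ dx_j.
Expand each term, using dx_k ∧ dx_i ∧ dx_j = sgn(permutation) dx_{(a)} ∧ dx_{(b)} ∧ dx_{(c)} with (a < b < c) sorted:
  d(-3*y^2 - 3*z^2 + 1) includes (∂/∂z)(-3*y^2 - 3*z^2 + 1) dz = (-6*z) dz, which multiplied by dx ∧ dy gives (-6*z) dx ∧ dy ∧ dz
  d(2*y^2) includes (∂/∂y)(2*y^2) dy = (4*y) dy, which multiplied by dx ∧ dz gives (-4*y) dx ∧ dy ∧ dz
  d(-3*x^2 + y*z) includes (∂/∂x)(-3*x^2 + y*z) dx = (-6*x) dx, which multiplied by dy ∧ dz gives (-6*x) dx ∧ dy ∧ dz
Collecting like 3-forms: d(omega) = (-6*x - 4*y - 6*z) dx ∧ dy ∧ dz.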